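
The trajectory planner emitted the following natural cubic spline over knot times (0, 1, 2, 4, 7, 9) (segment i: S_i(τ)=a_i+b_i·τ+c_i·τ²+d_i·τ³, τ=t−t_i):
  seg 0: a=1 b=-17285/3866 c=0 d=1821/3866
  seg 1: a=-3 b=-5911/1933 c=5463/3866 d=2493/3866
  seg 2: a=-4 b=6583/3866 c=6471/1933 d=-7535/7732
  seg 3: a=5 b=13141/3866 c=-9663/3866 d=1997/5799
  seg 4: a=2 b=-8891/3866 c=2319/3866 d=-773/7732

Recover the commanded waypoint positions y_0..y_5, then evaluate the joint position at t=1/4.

y_0 = S_0(0) = a_0 = 1
y_1 = S_1(0) = a_1 = -3
y_2 = S_2(0) = a_2 = -4
y_3 = S_3(0) = a_3 = 5
y_4 = S_4(0) = a_4 = 2
y_5 = S_4(2) = -1
t_q=1/4 is in segment 0 (τ=1/4); S_0(τ)=-27315/247424

y_0=1 y_1=-3 y_2=-4 y_3=5 y_4=2 y_5=-1
S(1/4) = -27315/247424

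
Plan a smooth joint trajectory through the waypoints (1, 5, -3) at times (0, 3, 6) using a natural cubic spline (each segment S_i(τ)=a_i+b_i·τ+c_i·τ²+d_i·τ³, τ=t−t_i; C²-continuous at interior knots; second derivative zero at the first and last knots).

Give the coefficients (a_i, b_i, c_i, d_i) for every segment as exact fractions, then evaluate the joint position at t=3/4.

Δ: Δ0=4/3, Δ1=-8/3
row 1: diag=12, rhs=-24; c'=1/4, d'=-2
back: M1=-2
M: M0=0, M1=-2, M2=0
seg 0: a=1, c=M0/2=0, d=(M1−M0)/(6·3)=-1/9, b=Δ0−h0·(2M0+M1)/6=7/3
seg 1: a=5, c=M1/2=-1, d=(M2−M1)/(6·3)=1/9, b=Δ1−h1·(2M1+M2)/6=-2/3
t_q=3/4 → seg 0, τ=3/4; S=1+7/3·τ+0·τ²+-1/9·τ³=173/64

  seg 0: a=1 b=7/3 c=0 d=-1/9
  seg 1: a=5 b=-2/3 c=-1 d=1/9
S(3/4) = 173/64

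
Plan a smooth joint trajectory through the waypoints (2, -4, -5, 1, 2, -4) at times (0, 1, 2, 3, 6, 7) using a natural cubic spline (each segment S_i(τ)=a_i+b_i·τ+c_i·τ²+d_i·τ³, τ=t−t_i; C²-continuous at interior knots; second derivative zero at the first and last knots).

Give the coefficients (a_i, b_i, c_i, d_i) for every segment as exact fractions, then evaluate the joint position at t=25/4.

Δ: Δ0=-6, Δ1=-1, Δ2=6, Δ3=1/3, Δ4=-6
row 1: diag=4, rhs=30; c'=1/4, d'=15/2
row 2: denom=4−1·1/4=15/4; d'=(42−1·15/2)/(15/4)=46/5
row 3: denom=8−1·4/15=116/15; d'=(-34−1·46/5)/(116/15)=-162/29
row 4: denom=8−3·45/116=793/116; d'=(-38−3·-162/29)/(793/116)=-2464/793
back: M4=-2464/793
back: M3=-162/29−45/116·-2464/793=-3474/793
back: M2=46/5−4/15·-3474/793=8222/793
back: M1=15/2−1/4·8222/793=3892/793
M: M0=0, M1=3892/793, M2=8222/793, M3=-3474/793, M4=-2464/793, M5=0
seg 0: a=2, c=M0/2=0, d=(M1−M0)/(6·1)=1946/2379, b=Δ0−h0·(2M0+M1)/6=-16220/2379
seg 1: a=-4, c=M1/2=1946/793, d=(M2−M1)/(6·1)=2165/2379, b=Δ1−h1·(2M1+M2)/6=-10382/2379
seg 2: a=-5, c=M2/2=4111/793, d=(M3−M2)/(6·1)=-5848/2379, b=Δ2−h2·(2M2+M3)/6=7789/2379
seg 3: a=1, c=M3/2=-1737/793, d=(M4−M3)/(6·3)=505/7137, b=Δ3−h3·(2M3+M4)/6=1147/183
seg 4: a=2, c=M4/2=-1232/793, d=(M5−M4)/(6·1)=1232/2379, b=Δ4−h4·(2M4+M5)/6=-11810/2379
t_q=25/4 → seg 4, τ=1/4; S=2+-11810/2379·τ+-1232/793·τ²+1232/2379·τ³=2125/3172

  seg 0: a=2 b=-16220/2379 c=0 d=1946/2379
  seg 1: a=-4 b=-10382/2379 c=1946/793 d=2165/2379
  seg 2: a=-5 b=7789/2379 c=4111/793 d=-5848/2379
  seg 3: a=1 b=1147/183 c=-1737/793 d=505/7137
  seg 4: a=2 b=-11810/2379 c=-1232/793 d=1232/2379
S(25/4) = 2125/3172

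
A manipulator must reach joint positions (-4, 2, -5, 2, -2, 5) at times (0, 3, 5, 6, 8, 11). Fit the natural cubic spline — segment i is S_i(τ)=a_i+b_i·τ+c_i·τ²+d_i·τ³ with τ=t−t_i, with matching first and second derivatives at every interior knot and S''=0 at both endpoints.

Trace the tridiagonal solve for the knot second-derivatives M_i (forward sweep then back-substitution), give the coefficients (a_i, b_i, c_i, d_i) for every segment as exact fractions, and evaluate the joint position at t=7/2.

  seg 0: a=-4 b=677/132 c=0 d=-413/1188
  seg 1: a=2 b=-281/66 c=-413/132 d=463/264
  seg 2: a=-5 b=47/11 c=244/33 d=-14/3
  seg 3: a=2 b=167/33 c=-218/33 d=203/132
  seg 4: a=-2 b=-32/11 c=173/66 d=-173/594
S(7/2) = -487/704

Δ: Δ0=2, Δ1=-7/2, Δ2=7, Δ3=-2, Δ4=7/3
row 1: diag=10, rhs=-33; c'=1/5, d'=-33/10
row 2: denom=6−2·1/5=28/5; d'=(63−2·-33/10)/(28/5)=87/7
row 3: denom=6−1·5/28=163/28; d'=(-54−1·87/7)/(163/28)=-1860/163
row 4: denom=10−2·56/163=1518/163; d'=(26−2·-1860/163)/(1518/163)=173/33
back: M4=173/33
back: M3=-1860/163−56/163·173/33=-436/33
back: M2=87/7−5/28·-436/33=488/33
back: M1=-33/10−1/5·488/33=-413/66
M: M0=0, M1=-413/66, M2=488/33, M3=-436/33, M4=173/33, M5=0
seg 0: a=-4, c=M0/2=0, d=(M1−M0)/(6·3)=-413/1188, b=Δ0−h0·(2M0+M1)/6=677/132
seg 1: a=2, c=M1/2=-413/132, d=(M2−M1)/(6·2)=463/264, b=Δ1−h1·(2M1+M2)/6=-281/66
seg 2: a=-5, c=M2/2=244/33, d=(M3−M2)/(6·1)=-14/3, b=Δ2−h2·(2M2+M3)/6=47/11
seg 3: a=2, c=M3/2=-218/33, d=(M4−M3)/(6·2)=203/132, b=Δ3−h3·(2M3+M4)/6=167/33
seg 4: a=-2, c=M4/2=173/66, d=(M5−M4)/(6·3)=-173/594, b=Δ4−h4·(2M4+M5)/6=-32/11
t_q=7/2 → seg 1, τ=1/2; S=2+-281/66·τ+-413/132·τ²+463/264·τ³=-487/704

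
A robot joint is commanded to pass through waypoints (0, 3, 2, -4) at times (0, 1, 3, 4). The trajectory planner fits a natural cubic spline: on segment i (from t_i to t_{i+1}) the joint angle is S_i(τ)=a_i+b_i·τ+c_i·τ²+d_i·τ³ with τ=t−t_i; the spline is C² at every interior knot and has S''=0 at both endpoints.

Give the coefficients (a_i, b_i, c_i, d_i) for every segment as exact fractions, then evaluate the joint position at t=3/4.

Δ: Δ0=3, Δ1=-1/2, Δ2=-6
row 1: diag=6, rhs=-21; c'=1/3, d'=-7/2
row 2: denom=6−2·1/3=16/3; d'=(-33−2·-7/2)/(16/3)=-39/8
back: M2=-39/8
back: M1=-7/2−1/3·-39/8=-15/8
M: M0=0, M1=-15/8, M2=-39/8, M3=0
seg 0: a=0, c=M0/2=0, d=(M1−M0)/(6·1)=-5/16, b=Δ0−h0·(2M0+M1)/6=53/16
seg 1: a=3, c=M1/2=-15/16, d=(M2−M1)/(6·2)=-1/4, b=Δ1−h1·(2M1+M2)/6=19/8
seg 2: a=2, c=M2/2=-39/16, d=(M3−M2)/(6·1)=13/16, b=Δ2−h2·(2M2+M3)/6=-35/8
t_q=3/4 → seg 0, τ=3/4; S=0+53/16·τ+0·τ²+-5/16·τ³=2409/1024

  seg 0: a=0 b=53/16 c=0 d=-5/16
  seg 1: a=3 b=19/8 c=-15/16 d=-1/4
  seg 2: a=2 b=-35/8 c=-39/16 d=13/16
S(3/4) = 2409/1024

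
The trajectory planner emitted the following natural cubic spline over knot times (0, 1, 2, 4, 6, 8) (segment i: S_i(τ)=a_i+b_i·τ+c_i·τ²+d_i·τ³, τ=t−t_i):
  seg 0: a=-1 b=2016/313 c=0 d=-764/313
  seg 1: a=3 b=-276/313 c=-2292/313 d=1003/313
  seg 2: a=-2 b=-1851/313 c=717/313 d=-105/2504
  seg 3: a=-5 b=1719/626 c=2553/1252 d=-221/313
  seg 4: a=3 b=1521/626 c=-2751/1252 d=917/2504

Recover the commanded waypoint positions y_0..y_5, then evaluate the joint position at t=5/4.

y_0=-1 y_1=3 y_2=-2 y_3=-5 y_4=3 y_5=2
S(5/4) = 47515/20032

y_0 = S_0(0) = a_0 = -1
y_1 = S_1(0) = a_1 = 3
y_2 = S_2(0) = a_2 = -2
y_3 = S_3(0) = a_3 = -5
y_4 = S_4(0) = a_4 = 3
y_5 = S_4(2) = 2
t_q=5/4 is in segment 1 (τ=1/4); S_1(τ)=47515/20032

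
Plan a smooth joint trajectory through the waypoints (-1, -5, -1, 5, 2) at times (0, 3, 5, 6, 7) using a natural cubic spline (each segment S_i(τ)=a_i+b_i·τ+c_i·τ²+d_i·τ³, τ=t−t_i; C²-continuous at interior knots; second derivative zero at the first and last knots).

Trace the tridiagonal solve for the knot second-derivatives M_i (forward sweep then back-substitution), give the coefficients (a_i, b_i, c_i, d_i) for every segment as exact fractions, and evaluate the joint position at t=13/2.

  seg 0: a=-1 b=-548/321 c=0 d=40/963
  seg 1: a=-5 b=-188/321 c=40/107 d=295/642
  seg 2: a=-1 b=2062/321 c=335/107 d=-1141/321
  seg 3: a=5 b=649/321 c=-806/107 d=806/321
S(13/2) = 1901/428

Δ: Δ0=-4/3, Δ1=2, Δ2=6, Δ3=-3
row 1: diag=10, rhs=20; c'=1/5, d'=2
row 2: denom=6−2·1/5=28/5; d'=(24−2·2)/(28/5)=25/7
row 3: denom=4−1·5/28=107/28; d'=(-54−1·25/7)/(107/28)=-1612/107
back: M3=-1612/107
back: M2=25/7−5/28·-1612/107=670/107
back: M1=2−1/5·670/107=80/107
M: M0=0, M1=80/107, M2=670/107, M3=-1612/107, M4=0
seg 0: a=-1, c=M0/2=0, d=(M1−M0)/(6·3)=40/963, b=Δ0−h0·(2M0+M1)/6=-548/321
seg 1: a=-5, c=M1/2=40/107, d=(M2−M1)/(6·2)=295/642, b=Δ1−h1·(2M1+M2)/6=-188/321
seg 2: a=-1, c=M2/2=335/107, d=(M3−M2)/(6·1)=-1141/321, b=Δ2−h2·(2M2+M3)/6=2062/321
seg 3: a=5, c=M3/2=-806/107, d=(M4−M3)/(6·1)=806/321, b=Δ3−h3·(2M3+M4)/6=649/321
t_q=13/2 → seg 3, τ=1/2; S=5+649/321·τ+-806/107·τ²+806/321·τ³=1901/428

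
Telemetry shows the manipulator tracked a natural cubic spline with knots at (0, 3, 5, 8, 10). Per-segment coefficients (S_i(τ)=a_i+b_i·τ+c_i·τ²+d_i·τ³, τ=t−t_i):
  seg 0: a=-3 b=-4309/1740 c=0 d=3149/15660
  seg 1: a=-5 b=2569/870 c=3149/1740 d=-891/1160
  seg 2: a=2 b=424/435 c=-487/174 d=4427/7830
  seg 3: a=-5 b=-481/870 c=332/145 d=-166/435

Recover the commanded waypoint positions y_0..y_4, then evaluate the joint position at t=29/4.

y_0=-3 y_1=-5 y_2=2 y_3=-5 y_4=0
S(29/4) = -2263/640

y_0 = S_0(0) = a_0 = -3
y_1 = S_1(0) = a_1 = -5
y_2 = S_2(0) = a_2 = 2
y_3 = S_3(0) = a_3 = -5
y_4 = S_3(2) = 0
t_q=29/4 is in segment 2 (τ=9/4); S_2(τ)=-2263/640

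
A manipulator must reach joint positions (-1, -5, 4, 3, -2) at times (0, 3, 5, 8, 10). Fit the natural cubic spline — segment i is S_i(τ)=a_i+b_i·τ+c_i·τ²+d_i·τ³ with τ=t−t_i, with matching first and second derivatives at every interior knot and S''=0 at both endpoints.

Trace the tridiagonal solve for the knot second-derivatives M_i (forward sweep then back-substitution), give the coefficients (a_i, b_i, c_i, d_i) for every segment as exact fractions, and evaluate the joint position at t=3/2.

Δ: Δ0=-4/3, Δ1=9/2, Δ2=-1/3, Δ3=-5/2
row 1: diag=10, rhs=35; c'=1/5, d'=7/2
row 2: denom=10−2·1/5=48/5; d'=(-29−2·7/2)/(48/5)=-15/4
row 3: denom=10−3·5/16=145/16; d'=(-13−3·-15/4)/(145/16)=-28/145
back: M3=-28/145
back: M2=-15/4−5/16·-28/145=-107/29
back: M1=7/2−1/5·-107/29=1229/290
M: M0=0, M1=1229/290, M2=-107/29, M3=-28/145, M4=0
seg 0: a=-1, c=M0/2=0, d=(M1−M0)/(6·3)=1229/5220, b=Δ0−h0·(2M0+M1)/6=-6007/1740
seg 1: a=-5, c=M1/2=1229/580, d=(M2−M1)/(6·2)=-2299/3480, b=Δ1−h1·(2M1+M2)/6=2527/870
seg 2: a=4, c=M2/2=-107/58, d=(M3−M2)/(6·3)=169/870, b=Δ2−h2·(2M2+M3)/6=1502/435
seg 3: a=3, c=M3/2=-14/145, d=(M4−M3)/(6·2)=7/435, b=Δ3−h3·(2M3+M4)/6=-2063/870
t_q=3/2 → seg 0, τ=3/2; S=-1+-6007/1740·τ+0·τ²+1229/5220·τ³=-24981/4640

  seg 0: a=-1 b=-6007/1740 c=0 d=1229/5220
  seg 1: a=-5 b=2527/870 c=1229/580 d=-2299/3480
  seg 2: a=4 b=1502/435 c=-107/58 d=169/870
  seg 3: a=3 b=-2063/870 c=-14/145 d=7/435
S(3/2) = -24981/4640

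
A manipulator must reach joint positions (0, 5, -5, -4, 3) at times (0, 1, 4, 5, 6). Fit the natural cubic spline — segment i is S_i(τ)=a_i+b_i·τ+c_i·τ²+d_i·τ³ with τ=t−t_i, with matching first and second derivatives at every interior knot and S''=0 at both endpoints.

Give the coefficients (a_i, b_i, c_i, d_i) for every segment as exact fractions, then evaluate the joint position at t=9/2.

  seg 0: a=0 b=4057/636 c=0 d=-877/636
  seg 1: a=5 b=713/318 c=-877/212 d=161/212
  seg 2: a=-5 b=-1319/636 c=143/53 d=239/636
  seg 3: a=-4 b=1415/318 c=811/212 d=-811/636
S(9/2) = -9015/1696

Δ: Δ0=5, Δ1=-10/3, Δ2=1, Δ3=7
row 1: diag=8, rhs=-50; c'=3/8, d'=-25/4
row 2: denom=8−3·3/8=55/8; d'=(26−3·-25/4)/(55/8)=358/55
row 3: denom=4−1·8/55=212/55; d'=(36−1·358/55)/(212/55)=811/106
back: M3=811/106
back: M2=358/55−8/55·811/106=286/53
back: M1=-25/4−3/8·286/53=-877/106
M: M0=0, M1=-877/106, M2=286/53, M3=811/106, M4=0
seg 0: a=0, c=M0/2=0, d=(M1−M0)/(6·1)=-877/636, b=Δ0−h0·(2M0+M1)/6=4057/636
seg 1: a=5, c=M1/2=-877/212, d=(M2−M1)/(6·3)=161/212, b=Δ1−h1·(2M1+M2)/6=713/318
seg 2: a=-5, c=M2/2=143/53, d=(M3−M2)/(6·1)=239/636, b=Δ2−h2·(2M2+M3)/6=-1319/636
seg 3: a=-4, c=M3/2=811/212, d=(M4−M3)/(6·1)=-811/636, b=Δ3−h3·(2M3+M4)/6=1415/318
t_q=9/2 → seg 2, τ=1/2; S=-5+-1319/636·τ+143/53·τ²+239/636·τ³=-9015/1696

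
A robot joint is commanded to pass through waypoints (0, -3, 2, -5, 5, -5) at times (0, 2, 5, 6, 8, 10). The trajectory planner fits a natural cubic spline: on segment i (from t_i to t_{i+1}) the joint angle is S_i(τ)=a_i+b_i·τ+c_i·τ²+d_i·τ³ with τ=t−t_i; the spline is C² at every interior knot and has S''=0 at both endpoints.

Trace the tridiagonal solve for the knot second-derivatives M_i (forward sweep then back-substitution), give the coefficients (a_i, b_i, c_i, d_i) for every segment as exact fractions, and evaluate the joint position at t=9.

Δ: Δ0=-3/2, Δ1=5/3, Δ2=-7, Δ3=5, Δ4=-5
row 1: diag=10, rhs=19; c'=3/10, d'=19/10
row 2: denom=8−3·3/10=71/10; d'=(-52−3·19/10)/(71/10)=-577/71
row 3: denom=6−1·10/71=416/71; d'=(72−1·-577/71)/(416/71)=5689/416
row 4: denom=8−2·71/208=761/104; d'=(-60−2·5689/416)/(761/104)=-18169/1522
back: M4=-18169/1522
back: M3=5689/416−71/208·-18169/1522=13508/761
back: M2=-577/71−10/71·13508/761=-8087/761
back: M1=19/10−3/10·-8087/761=3872/761
M: M0=0, M1=3872/761, M2=-8087/761, M3=13508/761, M4=-18169/1522, M5=0
seg 0: a=0, c=M0/2=0, d=(M1−M0)/(6·2)=968/2283, b=Δ0−h0·(2M0+M1)/6=-14593/4566
seg 1: a=-3, c=M1/2=1936/761, d=(M2−M1)/(6·3)=-11959/13698, b=Δ1−h1·(2M1+M2)/6=8639/4566
seg 2: a=2, c=M2/2=-8087/1522, d=(M3−M2)/(6·1)=21595/4566, b=Δ2−h2·(2M2+M3)/6=-14648/2283
seg 3: a=-5, c=M3/2=6754/761, d=(M4−M3)/(6·2)=-45185/18264, b=Δ3−h3·(2M3+M4)/6=-13033/4566
seg 4: a=5, c=M4/2=-18169/3044, d=(M5−M4)/(6·2)=18169/18264, b=Δ4−h4·(2M4+M5)/6=6754/2283
t_q=9 → seg 4, τ=1; S=5+6754/2283·τ+-18169/3044·τ²+18169/18264·τ³=18169/6088

  seg 0: a=0 b=-14593/4566 c=0 d=968/2283
  seg 1: a=-3 b=8639/4566 c=1936/761 d=-11959/13698
  seg 2: a=2 b=-14648/2283 c=-8087/1522 d=21595/4566
  seg 3: a=-5 b=-13033/4566 c=6754/761 d=-45185/18264
  seg 4: a=5 b=6754/2283 c=-18169/3044 d=18169/18264
S(9) = 18169/6088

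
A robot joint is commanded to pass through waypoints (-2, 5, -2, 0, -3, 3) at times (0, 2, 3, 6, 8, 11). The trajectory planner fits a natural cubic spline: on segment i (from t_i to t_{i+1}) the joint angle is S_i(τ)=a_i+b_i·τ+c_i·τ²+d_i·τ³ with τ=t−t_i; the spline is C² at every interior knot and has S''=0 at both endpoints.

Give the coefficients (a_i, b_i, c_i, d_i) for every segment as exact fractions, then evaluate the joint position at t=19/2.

  seg 0: a=-2 b=2482/331 c=0 d=-2647/2648
  seg 1: a=5 b=-2977/662 c=-7941/1324 d=4627/1324
  seg 2: a=-2 b=-7955/1324 c=1485/331 d=-26947/35748
  seg 3: a=0 b=369/662 c=-9127/3972 d=5041/7944
  seg 4: a=-3 b=-1012/993 c=1499/993 d=-1499/8937
S(19/2) = -4497/2648

Δ: Δ0=7/2, Δ1=-7, Δ2=2/3, Δ3=-3/2, Δ4=2
row 1: diag=6, rhs=-63; c'=1/6, d'=-21/2
row 2: denom=8−1·1/6=47/6; d'=(46−1·-21/2)/(47/6)=339/47
row 3: denom=10−3·18/47=416/47; d'=(-13−3·339/47)/(416/47)=-407/104
row 4: denom=10−2·47/208=993/104; d'=(21−2·-407/104)/(993/104)=2998/993
back: M4=2998/993
back: M3=-407/104−47/208·2998/993=-9127/1986
back: M2=339/47−18/47·-9127/1986=2970/331
back: M1=-21/2−1/6·2970/331=-7941/662
M: M0=0, M1=-7941/662, M2=2970/331, M3=-9127/1986, M4=2998/993, M5=0
seg 0: a=-2, c=M0/2=0, d=(M1−M0)/(6·2)=-2647/2648, b=Δ0−h0·(2M0+M1)/6=2482/331
seg 1: a=5, c=M1/2=-7941/1324, d=(M2−M1)/(6·1)=4627/1324, b=Δ1−h1·(2M1+M2)/6=-2977/662
seg 2: a=-2, c=M2/2=1485/331, d=(M3−M2)/(6·3)=-26947/35748, b=Δ2−h2·(2M2+M3)/6=-7955/1324
seg 3: a=0, c=M3/2=-9127/3972, d=(M4−M3)/(6·2)=5041/7944, b=Δ3−h3·(2M3+M4)/6=369/662
seg 4: a=-3, c=M4/2=1499/993, d=(M5−M4)/(6·3)=-1499/8937, b=Δ4−h4·(2M4+M5)/6=-1012/993
t_q=19/2 → seg 4, τ=3/2; S=-3+-1012/993·τ+1499/993·τ²+-1499/8937·τ³=-4497/2648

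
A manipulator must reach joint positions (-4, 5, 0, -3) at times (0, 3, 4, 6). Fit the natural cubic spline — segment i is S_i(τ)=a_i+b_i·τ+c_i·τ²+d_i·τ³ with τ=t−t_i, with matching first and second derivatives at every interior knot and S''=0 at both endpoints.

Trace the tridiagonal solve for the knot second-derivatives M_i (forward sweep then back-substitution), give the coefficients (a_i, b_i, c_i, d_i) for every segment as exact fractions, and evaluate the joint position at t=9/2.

  seg 0: a=-4 b=591/94 c=0 d=-103/282
  seg 1: a=5 b=-168/47 c=-309/94 d=175/94
  seg 2: a=0 b=-429/94 c=108/47 d=-18/47
S(9/2) = -165/94

Δ: Δ0=3, Δ1=-5, Δ2=-3/2
row 1: diag=8, rhs=-48; c'=1/8, d'=-6
row 2: denom=6−1·1/8=47/8; d'=(21−1·-6)/(47/8)=216/47
back: M2=216/47
back: M1=-6−1/8·216/47=-309/47
M: M0=0, M1=-309/47, M2=216/47, M3=0
seg 0: a=-4, c=M0/2=0, d=(M1−M0)/(6·3)=-103/282, b=Δ0−h0·(2M0+M1)/6=591/94
seg 1: a=5, c=M1/2=-309/94, d=(M2−M1)/(6·1)=175/94, b=Δ1−h1·(2M1+M2)/6=-168/47
seg 2: a=0, c=M2/2=108/47, d=(M3−M2)/(6·2)=-18/47, b=Δ2−h2·(2M2+M3)/6=-429/94
t_q=9/2 → seg 2, τ=1/2; S=0+-429/94·τ+108/47·τ²+-18/47·τ³=-165/94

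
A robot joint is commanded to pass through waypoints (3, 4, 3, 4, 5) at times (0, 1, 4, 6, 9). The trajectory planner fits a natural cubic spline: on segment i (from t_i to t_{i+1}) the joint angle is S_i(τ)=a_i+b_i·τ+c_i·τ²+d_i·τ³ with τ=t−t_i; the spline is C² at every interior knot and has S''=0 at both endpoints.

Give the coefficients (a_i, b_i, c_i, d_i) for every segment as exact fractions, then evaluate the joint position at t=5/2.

  seg 0: a=3 b=416/339 c=0 d=-77/339
  seg 1: a=4 b=185/339 c=-77/113 d=395/3051
  seg 2: a=3 b=-16/339 c=164/339 d=-95/904
  seg 3: a=4 b=425/678 c=-199/1356 d=199/12204
S(5/2) = 3365/904

Δ: Δ0=1, Δ1=-1/3, Δ2=1/2, Δ3=1/3
row 1: diag=8, rhs=-8; c'=3/8, d'=-1
row 2: denom=10−3·3/8=71/8; d'=(5−3·-1)/(71/8)=64/71
row 3: denom=10−2·16/71=678/71; d'=(-1−2·64/71)/(678/71)=-199/678
back: M3=-199/678
back: M2=64/71−16/71·-199/678=328/339
back: M1=-1−3/8·328/339=-154/113
M: M0=0, M1=-154/113, M2=328/339, M3=-199/678, M4=0
seg 0: a=3, c=M0/2=0, d=(M1−M0)/(6·1)=-77/339, b=Δ0−h0·(2M0+M1)/6=416/339
seg 1: a=4, c=M1/2=-77/113, d=(M2−M1)/(6·3)=395/3051, b=Δ1−h1·(2M1+M2)/6=185/339
seg 2: a=3, c=M2/2=164/339, d=(M3−M2)/(6·2)=-95/904, b=Δ2−h2·(2M2+M3)/6=-16/339
seg 3: a=4, c=M3/2=-199/1356, d=(M4−M3)/(6·3)=199/12204, b=Δ3−h3·(2M3+M4)/6=425/678
t_q=5/2 → seg 1, τ=3/2; S=4+185/339·τ+-77/113·τ²+395/3051·τ³=3365/904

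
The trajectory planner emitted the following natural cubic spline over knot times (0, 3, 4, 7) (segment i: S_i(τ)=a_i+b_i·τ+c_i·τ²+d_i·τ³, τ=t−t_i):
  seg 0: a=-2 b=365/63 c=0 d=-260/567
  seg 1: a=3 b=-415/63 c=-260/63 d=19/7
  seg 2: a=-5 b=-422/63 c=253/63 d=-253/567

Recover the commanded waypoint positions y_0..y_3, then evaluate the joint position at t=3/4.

y_0 = S_0(0) = a_0 = -2
y_1 = S_1(0) = a_1 = 3
y_2 = S_2(0) = a_2 = -5
y_3 = S_2(3) = -1
t_q=3/4 is in segment 0 (τ=3/4); S_0(τ)=241/112

y_0=-2 y_1=3 y_2=-5 y_3=-1
S(3/4) = 241/112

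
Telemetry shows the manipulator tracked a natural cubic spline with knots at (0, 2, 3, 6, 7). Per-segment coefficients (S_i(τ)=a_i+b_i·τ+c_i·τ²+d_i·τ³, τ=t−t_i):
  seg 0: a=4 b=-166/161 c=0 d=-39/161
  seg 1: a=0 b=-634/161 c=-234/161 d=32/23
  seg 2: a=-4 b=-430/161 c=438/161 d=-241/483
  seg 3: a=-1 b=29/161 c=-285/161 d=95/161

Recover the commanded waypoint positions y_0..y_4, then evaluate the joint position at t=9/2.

y_0 = S_0(0) = a_0 = 4
y_1 = S_1(0) = a_1 = 0
y_2 = S_2(0) = a_2 = -4
y_3 = S_3(0) = a_3 = -1
y_4 = S_3(1) = -2
t_q=9/2 is in segment 2 (τ=3/2); S_2(τ)=-4597/1288

y_0=4 y_1=0 y_2=-4 y_3=-1 y_4=-2
S(9/2) = -4597/1288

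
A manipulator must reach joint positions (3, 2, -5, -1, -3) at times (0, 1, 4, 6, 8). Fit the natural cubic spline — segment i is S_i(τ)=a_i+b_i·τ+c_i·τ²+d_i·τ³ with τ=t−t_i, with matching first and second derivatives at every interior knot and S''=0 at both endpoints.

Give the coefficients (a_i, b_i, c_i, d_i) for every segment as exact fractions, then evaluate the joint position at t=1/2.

  seg 0: a=3 b=-7/12 c=0 d=-5/12
  seg 1: a=2 b=-11/6 c=-5/4 d=13/36
  seg 2: a=-5 b=5/12 c=2 d=-29/48
  seg 3: a=-1 b=7/6 c=-13/8 d=13/48
S(1/2) = 85/32

Δ: Δ0=-1, Δ1=-7/3, Δ2=2, Δ3=-1
row 1: diag=8, rhs=-8; c'=3/8, d'=-1
row 2: denom=10−3·3/8=71/8; d'=(26−3·-1)/(71/8)=232/71
row 3: denom=8−2·16/71=536/71; d'=(-18−2·232/71)/(536/71)=-13/4
back: M3=-13/4
back: M2=232/71−16/71·-13/4=4
back: M1=-1−3/8·4=-5/2
M: M0=0, M1=-5/2, M2=4, M3=-13/4, M4=0
seg 0: a=3, c=M0/2=0, d=(M1−M0)/(6·1)=-5/12, b=Δ0−h0·(2M0+M1)/6=-7/12
seg 1: a=2, c=M1/2=-5/4, d=(M2−M1)/(6·3)=13/36, b=Δ1−h1·(2M1+M2)/6=-11/6
seg 2: a=-5, c=M2/2=2, d=(M3−M2)/(6·2)=-29/48, b=Δ2−h2·(2M2+M3)/6=5/12
seg 3: a=-1, c=M3/2=-13/8, d=(M4−M3)/(6·2)=13/48, b=Δ3−h3·(2M3+M4)/6=7/6
t_q=1/2 → seg 0, τ=1/2; S=3+-7/12·τ+0·τ²+-5/12·τ³=85/32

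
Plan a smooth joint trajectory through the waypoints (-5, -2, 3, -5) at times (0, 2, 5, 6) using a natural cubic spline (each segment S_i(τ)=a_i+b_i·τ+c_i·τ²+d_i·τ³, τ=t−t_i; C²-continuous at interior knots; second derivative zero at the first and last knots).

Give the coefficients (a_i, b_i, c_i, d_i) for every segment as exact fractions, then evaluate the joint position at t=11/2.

  seg 0: a=-5 b=275/426 c=0 d=91/426
  seg 1: a=-2 b=1367/426 c=91/71 d=-85/142
  seg 2: a=3 b=-1121/213 c=-583/142 d=583/426
S(11/2) = -553/1136

Δ: Δ0=3/2, Δ1=5/3, Δ2=-8
row 1: diag=10, rhs=1; c'=3/10, d'=1/10
row 2: denom=8−3·3/10=71/10; d'=(-58−3·1/10)/(71/10)=-583/71
back: M2=-583/71
back: M1=1/10−3/10·-583/71=182/71
M: M0=0, M1=182/71, M2=-583/71, M3=0
seg 0: a=-5, c=M0/2=0, d=(M1−M0)/(6·2)=91/426, b=Δ0−h0·(2M0+M1)/6=275/426
seg 1: a=-2, c=M1/2=91/71, d=(M2−M1)/(6·3)=-85/142, b=Δ1−h1·(2M1+M2)/6=1367/426
seg 2: a=3, c=M2/2=-583/142, d=(M3−M2)/(6·1)=583/426, b=Δ2−h2·(2M2+M3)/6=-1121/213
t_q=11/2 → seg 2, τ=1/2; S=3+-1121/213·τ+-583/142·τ²+583/426·τ³=-553/1136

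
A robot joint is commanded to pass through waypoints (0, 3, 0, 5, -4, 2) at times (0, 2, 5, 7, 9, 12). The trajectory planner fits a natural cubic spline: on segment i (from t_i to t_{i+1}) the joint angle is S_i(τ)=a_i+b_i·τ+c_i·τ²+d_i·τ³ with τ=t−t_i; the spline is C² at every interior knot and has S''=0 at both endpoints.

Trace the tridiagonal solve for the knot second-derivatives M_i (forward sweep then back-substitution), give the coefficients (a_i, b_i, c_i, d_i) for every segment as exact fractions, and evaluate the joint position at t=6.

  seg 0: a=0 b=887/362 c=0 d=-43/181
  seg 1: a=3 b=-145/362 c=-258/181 d=1331/3258
  seg 2: a=0 b=376/181 c=815/362 d=-1477/1448
  seg 3: a=5 b=-419/362 c=-2801/724 d=1591/1448
  seg 4: a=-4 b=-624/181 c=493/181 d=-493/1629
S(6) = 4791/1448

Δ: Δ0=3/2, Δ1=-1, Δ2=5/2, Δ3=-9/2, Δ4=2
row 1: diag=10, rhs=-15; c'=3/10, d'=-3/2
row 2: denom=10−3·3/10=91/10; d'=(21−3·-3/2)/(91/10)=255/91
row 3: denom=8−2·20/91=688/91; d'=(-42−2·255/91)/(688/91)=-1083/172
row 4: denom=10−2·91/344=1629/172; d'=(39−2·-1083/172)/(1629/172)=986/181
back: M4=986/181
back: M3=-1083/172−91/344·986/181=-2801/362
back: M2=255/91−20/91·-2801/362=815/181
back: M1=-3/2−3/10·815/181=-516/181
M: M0=0, M1=-516/181, M2=815/181, M3=-2801/362, M4=986/181, M5=0
seg 0: a=0, c=M0/2=0, d=(M1−M0)/(6·2)=-43/181, b=Δ0−h0·(2M0+M1)/6=887/362
seg 1: a=3, c=M1/2=-258/181, d=(M2−M1)/(6·3)=1331/3258, b=Δ1−h1·(2M1+M2)/6=-145/362
seg 2: a=0, c=M2/2=815/362, d=(M3−M2)/(6·2)=-1477/1448, b=Δ2−h2·(2M2+M3)/6=376/181
seg 3: a=5, c=M3/2=-2801/724, d=(M4−M3)/(6·2)=1591/1448, b=Δ3−h3·(2M3+M4)/6=-419/362
seg 4: a=-4, c=M4/2=493/181, d=(M5−M4)/(6·3)=-493/1629, b=Δ4−h4·(2M4+M5)/6=-624/181
t_q=6 → seg 2, τ=1; S=0+376/181·τ+815/362·τ²+-1477/1448·τ³=4791/1448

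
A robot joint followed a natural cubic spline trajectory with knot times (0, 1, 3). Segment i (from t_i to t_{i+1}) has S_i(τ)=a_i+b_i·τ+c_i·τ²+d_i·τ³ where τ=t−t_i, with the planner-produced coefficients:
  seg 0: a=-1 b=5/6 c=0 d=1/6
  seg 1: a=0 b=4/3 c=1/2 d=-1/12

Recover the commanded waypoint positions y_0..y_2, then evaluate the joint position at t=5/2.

y_0 = S_0(0) = a_0 = -1
y_1 = S_1(0) = a_1 = 0
y_2 = S_1(2) = 4
t_q=5/2 is in segment 1 (τ=3/2); S_1(τ)=91/32

y_0=-1 y_1=0 y_2=4
S(5/2) = 91/32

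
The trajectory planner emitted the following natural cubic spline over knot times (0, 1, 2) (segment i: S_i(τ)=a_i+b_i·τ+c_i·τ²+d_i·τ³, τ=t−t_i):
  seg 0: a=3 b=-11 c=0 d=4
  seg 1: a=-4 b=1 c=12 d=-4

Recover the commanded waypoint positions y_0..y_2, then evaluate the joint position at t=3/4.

y_0 = S_0(0) = a_0 = 3
y_1 = S_1(0) = a_1 = -4
y_2 = S_1(1) = 5
t_q=3/4 is in segment 0 (τ=3/4); S_0(τ)=-57/16

y_0=3 y_1=-4 y_2=5
S(3/4) = -57/16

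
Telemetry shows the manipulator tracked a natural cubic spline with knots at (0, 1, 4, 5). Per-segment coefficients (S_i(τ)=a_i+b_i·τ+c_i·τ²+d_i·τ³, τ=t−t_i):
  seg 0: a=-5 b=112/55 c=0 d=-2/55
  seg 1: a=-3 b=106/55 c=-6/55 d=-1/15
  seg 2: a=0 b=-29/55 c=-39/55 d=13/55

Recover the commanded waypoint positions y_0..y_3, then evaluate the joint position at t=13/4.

y_0 = S_0(0) = a_0 = -5
y_1 = S_1(0) = a_1 = -3
y_2 = S_2(0) = a_2 = 0
y_3 = S_2(1) = -1
t_q=13/4 is in segment 1 (τ=9/4); S_1(τ)=87/3520

y_0=-5 y_1=-3 y_2=0 y_3=-1
S(13/4) = 87/3520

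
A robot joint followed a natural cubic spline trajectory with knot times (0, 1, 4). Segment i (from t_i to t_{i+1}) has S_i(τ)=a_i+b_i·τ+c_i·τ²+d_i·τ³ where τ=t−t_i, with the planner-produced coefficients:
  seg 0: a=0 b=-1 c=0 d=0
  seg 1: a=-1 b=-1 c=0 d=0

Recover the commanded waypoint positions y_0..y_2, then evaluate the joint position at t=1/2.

y_0 = S_0(0) = a_0 = 0
y_1 = S_1(0) = a_1 = -1
y_2 = S_1(3) = -4
t_q=1/2 is in segment 0 (τ=1/2); S_0(τ)=-1/2

y_0=0 y_1=-1 y_2=-4
S(1/2) = -1/2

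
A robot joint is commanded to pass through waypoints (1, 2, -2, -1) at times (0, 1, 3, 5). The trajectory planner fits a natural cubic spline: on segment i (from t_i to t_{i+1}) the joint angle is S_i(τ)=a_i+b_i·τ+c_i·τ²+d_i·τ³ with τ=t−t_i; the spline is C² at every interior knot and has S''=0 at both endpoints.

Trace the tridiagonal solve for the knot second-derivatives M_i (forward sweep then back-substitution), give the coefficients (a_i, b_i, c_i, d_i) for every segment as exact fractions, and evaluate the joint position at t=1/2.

Δ: Δ0=1, Δ1=-2, Δ2=1/2
row 1: diag=6, rhs=-18; c'=1/3, d'=-3
row 2: denom=8−2·1/3=22/3; d'=(15−2·-3)/(22/3)=63/22
back: M2=63/22
back: M1=-3−1/3·63/22=-87/22
M: M0=0, M1=-87/22, M2=63/22, M3=0
seg 0: a=1, c=M0/2=0, d=(M1−M0)/(6·1)=-29/44, b=Δ0−h0·(2M0+M1)/6=73/44
seg 1: a=2, c=M1/2=-87/44, d=(M2−M1)/(6·2)=25/44, b=Δ1−h1·(2M1+M2)/6=-7/22
seg 2: a=-2, c=M2/2=63/44, d=(M3−M2)/(6·2)=-21/88, b=Δ2−h2·(2M2+M3)/6=-31/22
t_q=1/2 → seg 0, τ=1/2; S=1+73/44·τ+0·τ²+-29/44·τ³=615/352

  seg 0: a=1 b=73/44 c=0 d=-29/44
  seg 1: a=2 b=-7/22 c=-87/44 d=25/44
  seg 2: a=-2 b=-31/22 c=63/44 d=-21/88
S(1/2) = 615/352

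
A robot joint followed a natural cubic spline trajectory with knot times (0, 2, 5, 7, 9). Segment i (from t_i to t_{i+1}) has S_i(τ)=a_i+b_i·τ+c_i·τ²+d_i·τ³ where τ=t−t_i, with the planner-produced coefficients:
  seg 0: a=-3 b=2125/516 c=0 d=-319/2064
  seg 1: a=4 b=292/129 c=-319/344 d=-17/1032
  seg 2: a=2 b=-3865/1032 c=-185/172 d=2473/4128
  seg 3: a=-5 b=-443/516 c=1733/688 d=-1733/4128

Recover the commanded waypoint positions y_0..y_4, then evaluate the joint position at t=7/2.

y_0 = S_0(0) = a_0 = -3
y_1 = S_1(0) = a_1 = 4
y_2 = S_2(0) = a_2 = 2
y_3 = S_3(0) = a_3 = -5
y_4 = S_3(2) = 0
t_q=7/2 is in segment 1 (τ=3/2); S_1(τ)=14457/2752

y_0=-3 y_1=4 y_2=2 y_3=-5 y_4=0
S(7/2) = 14457/2752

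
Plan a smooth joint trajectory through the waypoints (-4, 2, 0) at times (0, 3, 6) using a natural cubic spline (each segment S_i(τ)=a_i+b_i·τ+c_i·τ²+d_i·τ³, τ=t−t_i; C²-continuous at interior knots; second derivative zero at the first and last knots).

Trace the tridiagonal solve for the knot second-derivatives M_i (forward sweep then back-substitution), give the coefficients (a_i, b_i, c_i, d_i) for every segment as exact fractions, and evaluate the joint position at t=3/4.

Δ: Δ0=2, Δ1=-2/3
row 1: diag=12, rhs=-16; c'=1/4, d'=-4/3
back: M1=-4/3
M: M0=0, M1=-4/3, M2=0
seg 0: a=-4, c=M0/2=0, d=(M1−M0)/(6·3)=-2/27, b=Δ0−h0·(2M0+M1)/6=8/3
seg 1: a=2, c=M1/2=-2/3, d=(M2−M1)/(6·3)=2/27, b=Δ1−h1·(2M1+M2)/6=2/3
t_q=3/4 → seg 0, τ=3/4; S=-4+8/3·τ+0·τ²+-2/27·τ³=-65/32

  seg 0: a=-4 b=8/3 c=0 d=-2/27
  seg 1: a=2 b=2/3 c=-2/3 d=2/27
S(3/4) = -65/32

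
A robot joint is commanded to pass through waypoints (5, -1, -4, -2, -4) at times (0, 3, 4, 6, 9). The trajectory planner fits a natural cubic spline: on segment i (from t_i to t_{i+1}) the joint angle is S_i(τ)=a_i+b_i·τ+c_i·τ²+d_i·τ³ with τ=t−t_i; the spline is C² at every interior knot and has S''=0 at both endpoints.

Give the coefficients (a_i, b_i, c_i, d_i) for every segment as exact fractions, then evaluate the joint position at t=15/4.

  seg 0: a=5 b=-289/219 c=0 d=-149/1971
  seg 1: a=-1 b=-736/219 c=-149/219 d=76/73
  seg 2: a=-4 b=-350/219 c=535/219 d=-167/292
  seg 3: a=-2 b=287/219 c=-433/438 d=433/3942
S(15/4) = -2023/584

Δ: Δ0=-2, Δ1=-3, Δ2=1, Δ3=-2/3
row 1: diag=8, rhs=-6; c'=1/8, d'=-3/4
row 2: denom=6−1·1/8=47/8; d'=(24−1·-3/4)/(47/8)=198/47
row 3: denom=10−2·16/47=438/47; d'=(-10−2·198/47)/(438/47)=-433/219
back: M3=-433/219
back: M2=198/47−16/47·-433/219=1070/219
back: M1=-3/4−1/8·1070/219=-298/219
M: M0=0, M1=-298/219, M2=1070/219, M3=-433/219, M4=0
seg 0: a=5, c=M0/2=0, d=(M1−M0)/(6·3)=-149/1971, b=Δ0−h0·(2M0+M1)/6=-289/219
seg 1: a=-1, c=M1/2=-149/219, d=(M2−M1)/(6·1)=76/73, b=Δ1−h1·(2M1+M2)/6=-736/219
seg 2: a=-4, c=M2/2=535/219, d=(M3−M2)/(6·2)=-167/292, b=Δ2−h2·(2M2+M3)/6=-350/219
seg 3: a=-2, c=M3/2=-433/438, d=(M4−M3)/(6·3)=433/3942, b=Δ3−h3·(2M3+M4)/6=287/219
t_q=15/4 → seg 1, τ=3/4; S=-1+-736/219·τ+-149/219·τ²+76/73·τ³=-2023/584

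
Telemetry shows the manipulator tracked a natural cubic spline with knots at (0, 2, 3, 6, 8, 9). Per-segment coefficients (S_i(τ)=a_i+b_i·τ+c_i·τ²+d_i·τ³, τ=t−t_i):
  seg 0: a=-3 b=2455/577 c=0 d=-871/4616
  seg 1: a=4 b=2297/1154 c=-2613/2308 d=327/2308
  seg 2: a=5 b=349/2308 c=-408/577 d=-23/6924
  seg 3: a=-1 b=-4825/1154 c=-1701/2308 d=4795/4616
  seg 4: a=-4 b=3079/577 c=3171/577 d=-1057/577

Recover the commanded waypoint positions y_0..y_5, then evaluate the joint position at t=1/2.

y_0 = S_0(0) = a_0 = -3
y_1 = S_1(0) = a_1 = 4
y_2 = S_2(0) = a_2 = 5
y_3 = S_3(0) = a_3 = -1
y_4 = S_4(0) = a_4 = -4
y_5 = S_4(1) = 5
t_q=1/2 is in segment 0 (τ=1/2); S_0(τ)=-33095/36928

y_0=-3 y_1=4 y_2=5 y_3=-1 y_4=-4 y_5=5
S(1/2) = -33095/36928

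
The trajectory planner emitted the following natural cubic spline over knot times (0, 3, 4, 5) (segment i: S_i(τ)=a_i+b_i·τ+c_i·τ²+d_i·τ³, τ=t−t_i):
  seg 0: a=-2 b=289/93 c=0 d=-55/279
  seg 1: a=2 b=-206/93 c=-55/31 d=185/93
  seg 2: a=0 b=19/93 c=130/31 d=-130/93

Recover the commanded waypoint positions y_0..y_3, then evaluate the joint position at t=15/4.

y_0=-2 y_1=2 y_2=0 y_3=3
S(15/4) = 357/1984

y_0 = S_0(0) = a_0 = -2
y_1 = S_1(0) = a_1 = 2
y_2 = S_2(0) = a_2 = 0
y_3 = S_2(1) = 3
t_q=15/4 is in segment 1 (τ=3/4); S_1(τ)=357/1984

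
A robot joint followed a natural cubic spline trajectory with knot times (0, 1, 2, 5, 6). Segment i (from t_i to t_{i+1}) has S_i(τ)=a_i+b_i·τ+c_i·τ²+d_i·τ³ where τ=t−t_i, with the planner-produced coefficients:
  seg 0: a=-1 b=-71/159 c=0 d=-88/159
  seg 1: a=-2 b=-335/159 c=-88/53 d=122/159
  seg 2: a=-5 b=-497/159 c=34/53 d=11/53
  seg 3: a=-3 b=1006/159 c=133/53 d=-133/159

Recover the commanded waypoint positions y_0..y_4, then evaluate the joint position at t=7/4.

y_0=-1 y_1=-2 y_2=-5 y_3=-3 y_4=5
S(7/4) = -7107/1696

y_0 = S_0(0) = a_0 = -1
y_1 = S_1(0) = a_1 = -2
y_2 = S_2(0) = a_2 = -5
y_3 = S_3(0) = a_3 = -3
y_4 = S_3(1) = 5
t_q=7/4 is in segment 1 (τ=3/4); S_1(τ)=-7107/1696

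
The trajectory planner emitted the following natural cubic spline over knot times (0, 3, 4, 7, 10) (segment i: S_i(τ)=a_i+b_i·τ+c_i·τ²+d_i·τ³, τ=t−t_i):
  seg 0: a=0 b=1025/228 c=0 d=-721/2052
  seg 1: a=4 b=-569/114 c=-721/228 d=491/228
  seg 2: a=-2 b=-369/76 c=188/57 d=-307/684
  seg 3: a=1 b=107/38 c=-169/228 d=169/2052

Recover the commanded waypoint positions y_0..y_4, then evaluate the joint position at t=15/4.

y_0=0 y_1=4 y_2=-2 y_3=1 y_4=5
S(15/4) = -2985/4864

y_0 = S_0(0) = a_0 = 0
y_1 = S_1(0) = a_1 = 4
y_2 = S_2(0) = a_2 = -2
y_3 = S_3(0) = a_3 = 1
y_4 = S_3(3) = 5
t_q=15/4 is in segment 1 (τ=3/4); S_1(τ)=-2985/4864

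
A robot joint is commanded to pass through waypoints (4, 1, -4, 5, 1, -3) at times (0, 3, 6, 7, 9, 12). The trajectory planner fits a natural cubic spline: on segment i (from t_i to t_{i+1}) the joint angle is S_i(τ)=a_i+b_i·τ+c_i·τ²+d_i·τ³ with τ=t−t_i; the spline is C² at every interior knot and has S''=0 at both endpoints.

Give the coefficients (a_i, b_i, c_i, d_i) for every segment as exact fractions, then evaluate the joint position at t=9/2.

  seg 0: a=4 b=139/264 c=0 d=-403/2376
  seg 1: a=1 b=-535/132 c=-403/264 d=613/792
  seg 2: a=-4 b=2029/264 c=359/66 d=-33/8
  seg 3: a=5 b=817/132 c=-1831/264 d=125/88
  seg 4: a=1 b=-595/132 c=419/264 d=-419/2376
S(9/2) = -4155/704

Δ: Δ0=-1, Δ1=-5/3, Δ2=9, Δ3=-2, Δ4=-4/3
row 1: diag=12, rhs=-4; c'=1/4, d'=-1/3
row 2: denom=8−3·1/4=29/4; d'=(64−3·-1/3)/(29/4)=260/29
row 3: denom=6−1·4/29=170/29; d'=(-66−1·260/29)/(170/29)=-1087/85
row 4: denom=10−2·29/85=792/85; d'=(4−2·-1087/85)/(792/85)=419/132
back: M4=419/132
back: M3=-1087/85−29/85·419/132=-1831/132
back: M2=260/29−4/29·-1831/132=359/33
back: M1=-1/3−1/4·359/33=-403/132
M: M0=0, M1=-403/132, M2=359/33, M3=-1831/132, M4=419/132, M5=0
seg 0: a=4, c=M0/2=0, d=(M1−M0)/(6·3)=-403/2376, b=Δ0−h0·(2M0+M1)/6=139/264
seg 1: a=1, c=M1/2=-403/264, d=(M2−M1)/(6·3)=613/792, b=Δ1−h1·(2M1+M2)/6=-535/132
seg 2: a=-4, c=M2/2=359/66, d=(M3−M2)/(6·1)=-33/8, b=Δ2−h2·(2M2+M3)/6=2029/264
seg 3: a=5, c=M3/2=-1831/264, d=(M4−M3)/(6·2)=125/88, b=Δ3−h3·(2M3+M4)/6=817/132
seg 4: a=1, c=M4/2=419/264, d=(M5−M4)/(6·3)=-419/2376, b=Δ4−h4·(2M4+M5)/6=-595/132
t_q=9/2 → seg 1, τ=3/2; S=1+-535/132·τ+-403/264·τ²+613/792·τ³=-4155/704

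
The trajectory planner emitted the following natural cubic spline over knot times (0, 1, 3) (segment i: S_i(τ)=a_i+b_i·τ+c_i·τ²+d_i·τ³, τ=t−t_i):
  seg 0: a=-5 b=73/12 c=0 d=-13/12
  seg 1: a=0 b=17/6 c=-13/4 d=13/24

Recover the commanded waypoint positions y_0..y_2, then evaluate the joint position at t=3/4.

y_0 = S_0(0) = a_0 = -5
y_1 = S_1(0) = a_1 = 0
y_2 = S_1(2) = -3
t_q=3/4 is in segment 0 (τ=3/4); S_0(τ)=-229/256

y_0=-5 y_1=0 y_2=-3
S(3/4) = -229/256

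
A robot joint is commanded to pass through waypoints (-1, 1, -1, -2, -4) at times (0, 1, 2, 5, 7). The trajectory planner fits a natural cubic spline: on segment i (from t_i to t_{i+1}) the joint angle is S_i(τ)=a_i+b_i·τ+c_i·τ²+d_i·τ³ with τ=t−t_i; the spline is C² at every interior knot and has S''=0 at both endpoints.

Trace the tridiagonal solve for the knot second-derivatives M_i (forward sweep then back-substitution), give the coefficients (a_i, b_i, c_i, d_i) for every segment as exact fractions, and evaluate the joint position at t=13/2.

  seg 0: a=-1 b=1276/411 c=0 d=-454/411
  seg 1: a=1 b=-86/411 c=-454/137 d=626/411
  seg 2: a=-1 b=-932/411 c=172/137 d=-251/1233
  seg 3: a=-2 b=-95/411 c=-79/137 d=79/822
S(13/2) = -7277/2192

Δ: Δ0=2, Δ1=-2, Δ2=-1/3, Δ3=-1
row 1: diag=4, rhs=-24; c'=1/4, d'=-6
row 2: denom=8−1·1/4=31/4; d'=(10−1·-6)/(31/4)=64/31
row 3: denom=10−3·12/31=274/31; d'=(-4−3·64/31)/(274/31)=-158/137
back: M3=-158/137
back: M2=64/31−12/31·-158/137=344/137
back: M1=-6−1/4·344/137=-908/137
M: M0=0, M1=-908/137, M2=344/137, M3=-158/137, M4=0
seg 0: a=-1, c=M0/2=0, d=(M1−M0)/(6·1)=-454/411, b=Δ0−h0·(2M0+M1)/6=1276/411
seg 1: a=1, c=M1/2=-454/137, d=(M2−M1)/(6·1)=626/411, b=Δ1−h1·(2M1+M2)/6=-86/411
seg 2: a=-1, c=M2/2=172/137, d=(M3−M2)/(6·3)=-251/1233, b=Δ2−h2·(2M2+M3)/6=-932/411
seg 3: a=-2, c=M3/2=-79/137, d=(M4−M3)/(6·2)=79/822, b=Δ3−h3·(2M3+M4)/6=-95/411
t_q=13/2 → seg 3, τ=3/2; S=-2+-95/411·τ+-79/137·τ²+79/822·τ³=-7277/2192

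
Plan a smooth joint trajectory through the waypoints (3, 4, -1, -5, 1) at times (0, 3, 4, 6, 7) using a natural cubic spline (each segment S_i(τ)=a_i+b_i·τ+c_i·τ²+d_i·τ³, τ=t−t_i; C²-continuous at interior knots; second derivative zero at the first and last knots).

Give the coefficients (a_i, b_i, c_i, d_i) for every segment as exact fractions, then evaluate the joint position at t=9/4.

  seg 0: a=3 b=902/375 c=0 d=-259/1125
  seg 1: a=4 b=-1429/375 c=-259/125 d=331/375
  seg 2: a=-1 b=-398/75 c=72/125 d=202/375
  seg 3: a=-5 b=1298/375 c=476/125 d=-476/375
S(9/4) = 46317/8000

Δ: Δ0=1/3, Δ1=-5, Δ2=-2, Δ3=6
row 1: diag=8, rhs=-32; c'=1/8, d'=-4
row 2: denom=6−1·1/8=47/8; d'=(18−1·-4)/(47/8)=176/47
row 3: denom=6−2·16/47=250/47; d'=(48−2·176/47)/(250/47)=952/125
back: M3=952/125
back: M2=176/47−16/47·952/125=144/125
back: M1=-4−1/8·144/125=-518/125
M: M0=0, M1=-518/125, M2=144/125, M3=952/125, M4=0
seg 0: a=3, c=M0/2=0, d=(M1−M0)/(6·3)=-259/1125, b=Δ0−h0·(2M0+M1)/6=902/375
seg 1: a=4, c=M1/2=-259/125, d=(M2−M1)/(6·1)=331/375, b=Δ1−h1·(2M1+M2)/6=-1429/375
seg 2: a=-1, c=M2/2=72/125, d=(M3−M2)/(6·2)=202/375, b=Δ2−h2·(2M2+M3)/6=-398/75
seg 3: a=-5, c=M3/2=476/125, d=(M4−M3)/(6·1)=-476/375, b=Δ3−h3·(2M3+M4)/6=1298/375
t_q=9/4 → seg 0, τ=9/4; S=3+902/375·τ+0·τ²+-259/1125·τ³=46317/8000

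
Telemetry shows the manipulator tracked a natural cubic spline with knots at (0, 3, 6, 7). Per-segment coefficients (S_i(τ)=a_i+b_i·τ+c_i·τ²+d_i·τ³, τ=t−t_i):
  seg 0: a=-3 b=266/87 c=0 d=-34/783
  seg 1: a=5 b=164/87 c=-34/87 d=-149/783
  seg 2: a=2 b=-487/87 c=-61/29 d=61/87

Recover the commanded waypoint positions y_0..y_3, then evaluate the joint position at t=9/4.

y_0=-3 y_1=5 y_2=2 y_3=-5
S(9/4) = 3141/928

y_0 = S_0(0) = a_0 = -3
y_1 = S_1(0) = a_1 = 5
y_2 = S_2(0) = a_2 = 2
y_3 = S_2(1) = -5
t_q=9/4 is in segment 0 (τ=9/4); S_0(τ)=3141/928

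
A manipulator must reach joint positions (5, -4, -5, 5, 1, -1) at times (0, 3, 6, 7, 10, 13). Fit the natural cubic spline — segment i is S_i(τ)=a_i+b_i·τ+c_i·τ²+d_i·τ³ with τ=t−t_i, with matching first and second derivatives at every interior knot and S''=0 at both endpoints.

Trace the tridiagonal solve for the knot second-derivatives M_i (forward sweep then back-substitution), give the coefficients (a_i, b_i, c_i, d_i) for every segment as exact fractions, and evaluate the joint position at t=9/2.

  seg 0: a=5 b=-62/25 c=0 d=-13/225
  seg 1: a=-4 b=-101/25 c=-13/25 d=79/135
  seg 2: a=-5 b=216/25 c=356/75 d=-254/75
  seg 3: a=5 b=598/75 c=-406/75 d=104/135
  seg 4: a=1 b=-278/75 c=38/25 d=-38/225
S(9/2) = -1851/200

Δ: Δ0=-3, Δ1=-1/3, Δ2=10, Δ3=-4/3, Δ4=-2/3
row 1: diag=12, rhs=16; c'=1/4, d'=4/3
row 2: denom=8−3·1/4=29/4; d'=(62−3·4/3)/(29/4)=8
row 3: denom=8−1·4/29=228/29; d'=(-68−1·8)/(228/29)=-29/3
row 4: denom=12−3·29/76=825/76; d'=(4−3·-29/3)/(825/76)=76/25
back: M4=76/25
back: M3=-29/3−29/76·76/25=-812/75
back: M2=8−4/29·-812/75=712/75
back: M1=4/3−1/4·712/75=-26/25
M: M0=0, M1=-26/25, M2=712/75, M3=-812/75, M4=76/25, M5=0
seg 0: a=5, c=M0/2=0, d=(M1−M0)/(6·3)=-13/225, b=Δ0−h0·(2M0+M1)/6=-62/25
seg 1: a=-4, c=M1/2=-13/25, d=(M2−M1)/(6·3)=79/135, b=Δ1−h1·(2M1+M2)/6=-101/25
seg 2: a=-5, c=M2/2=356/75, d=(M3−M2)/(6·1)=-254/75, b=Δ2−h2·(2M2+M3)/6=216/25
seg 3: a=5, c=M3/2=-406/75, d=(M4−M3)/(6·3)=104/135, b=Δ3−h3·(2M3+M4)/6=598/75
seg 4: a=1, c=M4/2=38/25, d=(M5−M4)/(6·3)=-38/225, b=Δ4−h4·(2M4+M5)/6=-278/75
t_q=9/2 → seg 1, τ=3/2; S=-4+-101/25·τ+-13/25·τ²+79/135·τ³=-1851/200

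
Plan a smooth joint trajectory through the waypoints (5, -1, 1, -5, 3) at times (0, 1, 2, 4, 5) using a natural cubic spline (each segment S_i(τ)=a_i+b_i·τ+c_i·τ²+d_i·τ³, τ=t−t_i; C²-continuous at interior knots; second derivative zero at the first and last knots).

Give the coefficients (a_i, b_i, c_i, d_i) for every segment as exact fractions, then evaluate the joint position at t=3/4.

  seg 0: a=5 b=-520/61 c=0 d=154/61
  seg 1: a=-1 b=-58/61 c=462/61 d=-282/61
  seg 2: a=1 b=20/61 c=-384/61 d=565/244
  seg 3: a=-5 b=179/61 c=927/122 d=-309/122
S(3/4) = -641/1952

Δ: Δ0=-6, Δ1=2, Δ2=-3, Δ3=8
row 1: diag=4, rhs=48; c'=1/4, d'=12
row 2: denom=6−1·1/4=23/4; d'=(-30−1·12)/(23/4)=-168/23
row 3: denom=6−2·8/23=122/23; d'=(66−2·-168/23)/(122/23)=927/61
back: M3=927/61
back: M2=-168/23−8/23·927/61=-768/61
back: M1=12−1/4·-768/61=924/61
M: M0=0, M1=924/61, M2=-768/61, M3=927/61, M4=0
seg 0: a=5, c=M0/2=0, d=(M1−M0)/(6·1)=154/61, b=Δ0−h0·(2M0+M1)/6=-520/61
seg 1: a=-1, c=M1/2=462/61, d=(M2−M1)/(6·1)=-282/61, b=Δ1−h1·(2M1+M2)/6=-58/61
seg 2: a=1, c=M2/2=-384/61, d=(M3−M2)/(6·2)=565/244, b=Δ2−h2·(2M2+M3)/6=20/61
seg 3: a=-5, c=M3/2=927/122, d=(M4−M3)/(6·1)=-309/122, b=Δ3−h3·(2M3+M4)/6=179/61
t_q=3/4 → seg 0, τ=3/4; S=5+-520/61·τ+0·τ²+154/61·τ³=-641/1952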